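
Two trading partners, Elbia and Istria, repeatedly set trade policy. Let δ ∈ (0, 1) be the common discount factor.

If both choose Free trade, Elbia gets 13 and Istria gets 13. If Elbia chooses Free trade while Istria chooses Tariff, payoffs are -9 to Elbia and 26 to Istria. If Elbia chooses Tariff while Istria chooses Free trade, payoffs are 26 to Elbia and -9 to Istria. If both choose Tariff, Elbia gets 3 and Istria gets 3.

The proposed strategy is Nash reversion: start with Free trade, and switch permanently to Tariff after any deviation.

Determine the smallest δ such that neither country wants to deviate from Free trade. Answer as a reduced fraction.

One-period gain from deviating is 26 − 13 = 13. The loss is 13 − 3 = 10 in every subsequent period, with present value 10·δ/(1−δ).
Deviation is unprofitable when 10·δ/(1−δ) ≥ 13, i.e. δ/(1−δ) ≥ 13/10.
Equivalently δ ≥ 13/(13+10) = 13/23.

13/23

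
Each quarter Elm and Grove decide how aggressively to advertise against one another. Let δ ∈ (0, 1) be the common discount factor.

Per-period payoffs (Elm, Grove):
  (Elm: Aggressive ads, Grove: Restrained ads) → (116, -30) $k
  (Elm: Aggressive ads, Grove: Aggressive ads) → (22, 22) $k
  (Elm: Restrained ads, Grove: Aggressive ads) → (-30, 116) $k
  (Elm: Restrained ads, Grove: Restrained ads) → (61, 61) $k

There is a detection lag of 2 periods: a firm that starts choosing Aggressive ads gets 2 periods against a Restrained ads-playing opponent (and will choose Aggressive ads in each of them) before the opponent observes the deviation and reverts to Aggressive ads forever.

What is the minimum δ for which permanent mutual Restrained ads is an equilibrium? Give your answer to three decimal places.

0.765

Deviating for the 2 undetected periods gains 116−61 = 55 per period over cooperation, then loses 61−22 = 39 per period forever once punishment starts.
Gain: 55(1 + δ + … + δ^1); loss: 39·δ^2/(1−δ).
No profitable deviation ⇔ 55(1−δ^2) ≤ 39·δ^2, i.e. δ^2 ≥ 55/(55+39) = 55/94.
Hence δ ≥ (55/94)^(1/2) ≈ 0.765.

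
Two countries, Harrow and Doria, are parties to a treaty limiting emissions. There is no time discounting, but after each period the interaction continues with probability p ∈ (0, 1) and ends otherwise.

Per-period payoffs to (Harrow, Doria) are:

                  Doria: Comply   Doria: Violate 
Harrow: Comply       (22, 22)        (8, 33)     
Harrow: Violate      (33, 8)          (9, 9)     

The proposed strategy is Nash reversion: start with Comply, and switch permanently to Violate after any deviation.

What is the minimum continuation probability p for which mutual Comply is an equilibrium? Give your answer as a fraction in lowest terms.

11/24

Expected cooperation value is 22 + p·22 + p²·22 + … = 22/(1−p); deviation gives 33 + p·9/(1−p).
22 ≥ 33(1−p) + 9p ⇒ 24p ≥ 11 ⇒ p ≥ 11/24.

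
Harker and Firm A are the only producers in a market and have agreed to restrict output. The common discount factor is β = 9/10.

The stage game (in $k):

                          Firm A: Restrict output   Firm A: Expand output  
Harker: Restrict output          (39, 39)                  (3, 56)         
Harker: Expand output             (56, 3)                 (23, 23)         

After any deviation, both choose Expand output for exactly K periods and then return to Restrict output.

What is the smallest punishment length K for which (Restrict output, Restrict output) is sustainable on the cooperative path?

No profitable deviation requires (39−23)(β+…+β^K) ≥ 56−39, i.e. β+…+β^K ≥ 17/16 ≈ 1.0625.
With β = 9/10, the partial sums are K=1: 0.9000, K=2: 1.7100.
K = 2 is the first length at which the sum reaches 1.0625.

2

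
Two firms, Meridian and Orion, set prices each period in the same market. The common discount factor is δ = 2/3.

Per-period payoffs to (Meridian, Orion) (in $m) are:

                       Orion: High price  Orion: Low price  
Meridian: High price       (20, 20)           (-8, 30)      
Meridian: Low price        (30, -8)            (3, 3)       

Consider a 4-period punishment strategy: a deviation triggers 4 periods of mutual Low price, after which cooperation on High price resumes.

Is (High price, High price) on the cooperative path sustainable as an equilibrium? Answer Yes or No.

Comparing payoff streams over the 5 periods until play realigns: cooperate → 20(1+δ+…+δ^4); deviate → 30 + 3(δ+…+δ^4).
Cooperation is sustained iff (20−3)(δ+…+δ^4) ≥ 30−20.
δ+…+δ^4 = 2/3·(1−(2/3)^4)/(1−2/3) = 1.6049, and (30−20)/(20−3) = 0.5882.
1.6049 ≥ 0.5882, so cooperation is sustainable.

Yes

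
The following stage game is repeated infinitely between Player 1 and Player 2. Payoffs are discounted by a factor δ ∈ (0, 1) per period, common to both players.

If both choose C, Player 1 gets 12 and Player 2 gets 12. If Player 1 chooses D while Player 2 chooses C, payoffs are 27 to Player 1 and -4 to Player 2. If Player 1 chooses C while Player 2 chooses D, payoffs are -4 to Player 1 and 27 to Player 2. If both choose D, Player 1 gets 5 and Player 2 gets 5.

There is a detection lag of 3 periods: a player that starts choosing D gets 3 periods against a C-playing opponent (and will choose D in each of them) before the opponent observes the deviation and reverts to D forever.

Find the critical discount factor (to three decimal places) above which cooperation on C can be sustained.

0.880

A deviator earns 27 for 3 periods, then 5 forever; cooperating earns 12 forever. Multiplying the IC by (1−δ):
12 ≥ 27(1−δ^3) + 5δ^3, so 22·δ^3 ≥ 15 and δ^3 ≥ 15/22.
δ ≥ (15/22)^(1/3) ≈ 0.880.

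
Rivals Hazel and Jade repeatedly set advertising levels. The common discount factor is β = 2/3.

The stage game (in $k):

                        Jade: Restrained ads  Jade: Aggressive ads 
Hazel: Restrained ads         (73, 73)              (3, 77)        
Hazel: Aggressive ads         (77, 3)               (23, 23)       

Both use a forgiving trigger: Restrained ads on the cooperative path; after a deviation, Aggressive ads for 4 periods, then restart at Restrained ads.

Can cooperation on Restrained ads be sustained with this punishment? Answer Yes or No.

Yes

IC: β+…+β^4 ≥ (77−73)/(73−23) = 2/25.
At β = 2/3: partial sum = 1.6049 ≥ 0.0800. Cooperation sustainable.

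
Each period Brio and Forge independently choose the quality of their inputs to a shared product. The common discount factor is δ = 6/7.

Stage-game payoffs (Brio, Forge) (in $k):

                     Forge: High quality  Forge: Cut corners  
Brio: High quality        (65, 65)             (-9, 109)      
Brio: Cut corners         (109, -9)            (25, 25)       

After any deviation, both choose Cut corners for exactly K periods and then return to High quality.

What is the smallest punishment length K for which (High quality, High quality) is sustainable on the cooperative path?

2

No profitable deviation requires (65−25)(δ+…+δ^K) ≥ 109−65, i.e. δ+…+δ^K ≥ 11/10 ≈ 1.1000.
With δ = 6/7, the partial sums are K=1: 0.8571, K=2: 1.5918.
K = 2 is the first length at which the sum reaches 1.1000.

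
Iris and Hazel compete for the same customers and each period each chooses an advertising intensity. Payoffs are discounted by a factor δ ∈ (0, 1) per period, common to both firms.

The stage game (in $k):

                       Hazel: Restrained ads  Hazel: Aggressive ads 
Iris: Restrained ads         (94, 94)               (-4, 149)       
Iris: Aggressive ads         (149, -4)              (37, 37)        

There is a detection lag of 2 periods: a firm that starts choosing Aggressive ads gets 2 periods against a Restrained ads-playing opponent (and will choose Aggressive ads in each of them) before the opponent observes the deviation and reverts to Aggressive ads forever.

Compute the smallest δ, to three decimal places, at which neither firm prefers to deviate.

0.701

The best deviation is to choose Aggressive ads for all 2 undetected periods, earning 149 each, then 37 forever once detected.
Deviation value: 149(1−δ^2)/(1−δ) + 37δ^2/(1−δ); cooperation value: 94/(1−δ).
IC: 94 ≥ 149(1−δ^2) + 37δ^2 = 149 − 112δ^2.
So δ^2 ≥ 55/112, giving δ ≥ (55/112)^(1/2) ≈ 0.701.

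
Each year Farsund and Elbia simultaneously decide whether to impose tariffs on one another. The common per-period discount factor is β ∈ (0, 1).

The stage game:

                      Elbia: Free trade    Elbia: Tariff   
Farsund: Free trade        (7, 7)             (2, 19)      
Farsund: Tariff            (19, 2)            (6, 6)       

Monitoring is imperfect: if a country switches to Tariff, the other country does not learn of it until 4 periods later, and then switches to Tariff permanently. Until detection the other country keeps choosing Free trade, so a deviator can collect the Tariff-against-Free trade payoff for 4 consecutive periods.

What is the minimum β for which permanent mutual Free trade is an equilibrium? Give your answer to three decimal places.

0.980

The best deviation is to choose Tariff for all 4 undetected periods, earning 19 each, then 6 forever once detected.
Deviation value: 19(1−β^4)/(1−β) + 6β^4/(1−β); cooperation value: 7/(1−β).
IC: 7 ≥ 19(1−β^4) + 6β^4 = 19 − 13β^4.
So β^4 ≥ 12/13, giving β ≥ (12/13)^(1/4) ≈ 0.980.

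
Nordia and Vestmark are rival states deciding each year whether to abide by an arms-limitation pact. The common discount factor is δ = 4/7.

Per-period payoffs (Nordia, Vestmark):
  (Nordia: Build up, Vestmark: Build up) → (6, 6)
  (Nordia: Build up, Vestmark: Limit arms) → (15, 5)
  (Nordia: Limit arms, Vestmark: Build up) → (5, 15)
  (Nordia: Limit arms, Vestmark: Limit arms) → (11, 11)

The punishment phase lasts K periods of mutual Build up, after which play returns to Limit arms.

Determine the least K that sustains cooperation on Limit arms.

2

No profitable deviation requires (11−6)(δ+…+δ^K) ≥ 15−11, i.e. δ+…+δ^K ≥ 4/5 ≈ 0.8000.
With δ = 4/7, the partial sums are K=1: 0.5714, K=2: 0.8980.
K = 2 is the first length at which the sum reaches 0.8000.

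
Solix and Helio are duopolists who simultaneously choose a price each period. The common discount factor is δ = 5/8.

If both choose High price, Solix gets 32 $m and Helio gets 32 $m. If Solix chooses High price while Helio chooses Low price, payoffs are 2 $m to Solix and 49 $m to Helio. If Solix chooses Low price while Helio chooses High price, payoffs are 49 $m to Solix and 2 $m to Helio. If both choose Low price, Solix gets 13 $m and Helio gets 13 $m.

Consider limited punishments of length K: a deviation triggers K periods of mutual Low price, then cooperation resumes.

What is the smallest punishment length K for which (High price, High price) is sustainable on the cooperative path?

Need Σ_{k=1}^{K} δ^k ≥ (49−32)/(32−13) = 0.8947 at δ = 5/8.
At K = 1 the sum is 0.6250 < 0.8947; at K = 2 it is 1.0156 ≥ 0.8947.
So the minimum punishment length is K = 2.

2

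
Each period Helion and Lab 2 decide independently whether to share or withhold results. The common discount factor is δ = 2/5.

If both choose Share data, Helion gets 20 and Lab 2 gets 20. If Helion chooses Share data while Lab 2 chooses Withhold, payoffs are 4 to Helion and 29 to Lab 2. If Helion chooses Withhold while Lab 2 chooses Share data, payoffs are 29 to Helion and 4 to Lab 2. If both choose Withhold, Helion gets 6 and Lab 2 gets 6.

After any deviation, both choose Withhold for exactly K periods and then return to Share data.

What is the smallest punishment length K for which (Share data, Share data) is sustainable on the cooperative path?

No profitable deviation requires (20−6)(δ+…+δ^K) ≥ 29−20, i.e. δ+…+δ^K ≥ 9/14 ≈ 0.6429.
With δ = 2/5, the partial sums are K=1: 0.4000, K=2: 0.5600, K=3: 0.6240, K=4: 0.6496.
K = 4 is the first length at which the sum reaches 0.6429.

4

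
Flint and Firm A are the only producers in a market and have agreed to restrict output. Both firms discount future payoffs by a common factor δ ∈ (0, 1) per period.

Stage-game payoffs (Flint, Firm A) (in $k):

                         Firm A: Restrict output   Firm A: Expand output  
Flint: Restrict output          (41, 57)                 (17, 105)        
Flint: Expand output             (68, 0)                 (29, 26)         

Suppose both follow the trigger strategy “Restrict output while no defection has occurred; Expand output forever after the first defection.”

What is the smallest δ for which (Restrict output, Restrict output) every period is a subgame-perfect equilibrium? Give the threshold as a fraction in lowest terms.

9/13

For Flint: deviation gain 68−41 = 27, per-period punishment loss 41−29 = 12. IC gives δ ≥ 27/39 = 9/13.
For Firm A: gain 48, loss 31 per period, so δ ≥ 48/79.
The tighter constraint is Flint's, so cooperation needs δ ≥ 9/13.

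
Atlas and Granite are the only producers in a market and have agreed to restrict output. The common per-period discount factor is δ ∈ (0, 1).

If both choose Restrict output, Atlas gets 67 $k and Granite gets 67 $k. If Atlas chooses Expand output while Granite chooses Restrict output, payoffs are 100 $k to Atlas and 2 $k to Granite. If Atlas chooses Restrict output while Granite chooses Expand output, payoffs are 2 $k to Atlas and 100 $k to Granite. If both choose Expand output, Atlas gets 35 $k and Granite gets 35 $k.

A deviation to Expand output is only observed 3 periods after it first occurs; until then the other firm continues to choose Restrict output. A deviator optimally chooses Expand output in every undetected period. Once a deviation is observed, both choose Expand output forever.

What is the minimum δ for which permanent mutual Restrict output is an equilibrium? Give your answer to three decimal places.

The best deviation is to choose Expand output for all 3 undetected periods, earning 100 each, then 35 forever once detected.
Deviation value: 100(1−δ^3)/(1−δ) + 35δ^3/(1−δ); cooperation value: 67/(1−δ).
IC: 67 ≥ 100(1−δ^3) + 35δ^3 = 100 − 65δ^3.
So δ^3 ≥ 33/65, giving δ ≥ (33/65)^(1/3) ≈ 0.798.

0.798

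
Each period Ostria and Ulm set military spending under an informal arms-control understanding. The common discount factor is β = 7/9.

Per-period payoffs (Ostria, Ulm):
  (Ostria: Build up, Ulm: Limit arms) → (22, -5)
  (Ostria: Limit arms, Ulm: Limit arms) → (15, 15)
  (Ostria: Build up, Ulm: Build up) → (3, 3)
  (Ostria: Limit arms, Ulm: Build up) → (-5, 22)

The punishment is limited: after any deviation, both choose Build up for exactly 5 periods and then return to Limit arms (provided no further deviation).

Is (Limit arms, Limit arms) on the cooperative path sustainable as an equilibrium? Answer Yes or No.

Yes

IC: β+…+β^5 ≥ (22−15)/(15−3) = 7/12.
At β = 7/9: partial sum = 2.5038 ≥ 0.5833. Cooperation sustainable.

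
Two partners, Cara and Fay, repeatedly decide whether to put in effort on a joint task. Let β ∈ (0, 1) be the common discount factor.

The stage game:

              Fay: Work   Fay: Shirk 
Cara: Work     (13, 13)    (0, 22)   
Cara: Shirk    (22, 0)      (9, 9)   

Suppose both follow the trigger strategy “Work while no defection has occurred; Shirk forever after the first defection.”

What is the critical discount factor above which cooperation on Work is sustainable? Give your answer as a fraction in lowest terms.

One-period gain from deviating is 22 − 13 = 9. The loss is 13 − 9 = 4 in every subsequent period, with present value 4·β/(1−β).
Deviation is unprofitable when 4·β/(1−β) ≥ 9, i.e. β/(1−β) ≥ 9/4.
Equivalently β ≥ 9/(9+4) = 9/13.

9/13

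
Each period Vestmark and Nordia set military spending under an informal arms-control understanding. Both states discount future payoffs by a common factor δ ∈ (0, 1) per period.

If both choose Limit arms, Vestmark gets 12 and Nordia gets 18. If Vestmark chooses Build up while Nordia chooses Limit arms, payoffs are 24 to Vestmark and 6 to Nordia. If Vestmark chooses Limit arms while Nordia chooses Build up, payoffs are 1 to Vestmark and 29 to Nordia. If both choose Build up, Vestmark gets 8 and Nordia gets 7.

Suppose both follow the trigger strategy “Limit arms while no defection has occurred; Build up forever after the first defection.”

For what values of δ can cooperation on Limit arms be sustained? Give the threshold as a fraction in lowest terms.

Vestmark's threshold: (24−12)/(24−8) = 3/4.
Nordia's threshold: (29−18)/(29−7) = 1/2.
3/4 > 1/2, so Vestmark binds and δ* = 3/4.

3/4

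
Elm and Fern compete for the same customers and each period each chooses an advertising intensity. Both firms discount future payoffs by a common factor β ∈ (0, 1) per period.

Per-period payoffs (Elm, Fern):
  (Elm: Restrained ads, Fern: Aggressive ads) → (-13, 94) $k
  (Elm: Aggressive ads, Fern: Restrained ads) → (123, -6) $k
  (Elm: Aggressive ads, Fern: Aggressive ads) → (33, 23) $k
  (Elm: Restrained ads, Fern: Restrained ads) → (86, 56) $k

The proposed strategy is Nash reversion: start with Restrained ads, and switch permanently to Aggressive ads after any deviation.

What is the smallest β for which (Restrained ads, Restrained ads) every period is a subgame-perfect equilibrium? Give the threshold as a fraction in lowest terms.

For Elm: deviation gain 123−86 = 37, per-period punishment loss 86−33 = 53. IC gives β ≥ 37/90.
For Fern: gain 38, loss 33 per period, so β ≥ 38/71.
The tighter constraint is Fern's, so cooperation needs β ≥ 38/71.

38/71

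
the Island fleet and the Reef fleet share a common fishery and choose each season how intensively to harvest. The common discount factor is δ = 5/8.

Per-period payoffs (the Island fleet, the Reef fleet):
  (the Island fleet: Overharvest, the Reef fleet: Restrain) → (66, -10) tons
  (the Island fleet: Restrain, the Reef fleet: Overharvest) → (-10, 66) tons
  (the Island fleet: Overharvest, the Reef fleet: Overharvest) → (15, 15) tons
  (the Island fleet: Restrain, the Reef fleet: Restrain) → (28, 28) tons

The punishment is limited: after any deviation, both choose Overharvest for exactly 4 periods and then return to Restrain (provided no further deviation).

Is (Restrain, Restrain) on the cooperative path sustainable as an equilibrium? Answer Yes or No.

No

IC: δ+…+δ^4 ≥ (66−28)/(28−15) = 38/13.
At δ = 5/8: partial sum = 1.4124 < 2.9231. Cooperation not sustainable.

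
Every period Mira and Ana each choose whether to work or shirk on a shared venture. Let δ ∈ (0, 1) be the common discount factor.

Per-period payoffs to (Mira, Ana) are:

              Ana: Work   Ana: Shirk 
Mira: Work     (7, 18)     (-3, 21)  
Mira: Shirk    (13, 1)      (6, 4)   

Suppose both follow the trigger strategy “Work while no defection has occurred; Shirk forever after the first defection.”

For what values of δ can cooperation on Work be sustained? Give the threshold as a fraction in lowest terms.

6/7

Mira's threshold: (13−7)/(13−6) = 6/7.
Ana's threshold: (21−18)/(21−4) = 3/17.
6/7 > 3/17, so Mira binds and δ* = 6/7.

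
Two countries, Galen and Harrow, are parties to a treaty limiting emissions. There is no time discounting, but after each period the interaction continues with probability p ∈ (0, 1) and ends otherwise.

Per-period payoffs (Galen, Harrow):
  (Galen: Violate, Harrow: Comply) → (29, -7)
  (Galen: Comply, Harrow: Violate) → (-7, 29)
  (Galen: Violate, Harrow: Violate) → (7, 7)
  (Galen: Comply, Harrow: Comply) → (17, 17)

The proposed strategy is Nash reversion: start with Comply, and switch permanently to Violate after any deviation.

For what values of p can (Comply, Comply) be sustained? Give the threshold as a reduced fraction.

6/11

With no time discounting, the continuation probability p plays the role of the discount factor.
Grim-trigger IC: 17/(1−p) ≥ 29 + 7p/(1−p) ⇒ p ≥ (29−17)/(29−7) = 6/11.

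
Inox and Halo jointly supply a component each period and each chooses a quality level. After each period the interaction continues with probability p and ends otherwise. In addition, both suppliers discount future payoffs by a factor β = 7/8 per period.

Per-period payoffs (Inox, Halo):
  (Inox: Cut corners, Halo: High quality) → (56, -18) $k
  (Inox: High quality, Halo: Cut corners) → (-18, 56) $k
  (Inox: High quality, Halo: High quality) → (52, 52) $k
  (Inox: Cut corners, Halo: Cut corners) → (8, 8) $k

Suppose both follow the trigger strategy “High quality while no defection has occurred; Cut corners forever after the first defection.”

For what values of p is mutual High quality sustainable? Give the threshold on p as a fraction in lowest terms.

2/21

With continuation probability p and discount β, the effective per-period discount factor is βp.
Grim-trigger IC: βp ≥ (56−52)/(56−8) = 1/12.
So p ≥ (1/12)/(7/8) = 2/21.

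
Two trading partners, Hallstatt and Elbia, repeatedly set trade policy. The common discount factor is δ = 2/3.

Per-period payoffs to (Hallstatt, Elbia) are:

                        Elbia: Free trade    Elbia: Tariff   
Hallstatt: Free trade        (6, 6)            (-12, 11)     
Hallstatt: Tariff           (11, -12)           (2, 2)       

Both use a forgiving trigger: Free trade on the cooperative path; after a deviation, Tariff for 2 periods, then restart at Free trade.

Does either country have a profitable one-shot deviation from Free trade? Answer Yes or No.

Yes

Comparing payoff streams over the 3 periods until play realigns: cooperate → 6(1+δ+…+δ^2); deviate → 11 + 2(δ+…+δ^2).
Cooperation is sustained iff (6−2)(δ+…+δ^2) ≥ 11−6.
δ+…+δ^2 = 2/3·(1−(2/3)^2)/(1−2/3) = 1.1111, and (11−6)/(6−2) = 1.2500.
1.1111 < 1.2500, so cooperation is not sustainable.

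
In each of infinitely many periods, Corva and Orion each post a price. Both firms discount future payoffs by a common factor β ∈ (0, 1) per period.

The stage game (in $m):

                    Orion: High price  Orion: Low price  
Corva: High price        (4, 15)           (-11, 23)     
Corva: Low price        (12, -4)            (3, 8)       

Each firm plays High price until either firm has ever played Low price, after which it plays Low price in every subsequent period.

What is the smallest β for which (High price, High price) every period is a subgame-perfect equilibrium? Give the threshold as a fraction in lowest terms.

Corva: cooperation gives 4 each period; deviation gives 12 once then 3 forever.
  4/(1−β) ≥ 12 + 3β/(1−β) ⇒ β ≥ 8/9.
Orion: cooperation gives 15 each period; deviation gives 23 once then 8 forever.
  β ≥ 8/15.
Both must hold, so the binding constraint is Corva's: β ≥ 8/9.

8/9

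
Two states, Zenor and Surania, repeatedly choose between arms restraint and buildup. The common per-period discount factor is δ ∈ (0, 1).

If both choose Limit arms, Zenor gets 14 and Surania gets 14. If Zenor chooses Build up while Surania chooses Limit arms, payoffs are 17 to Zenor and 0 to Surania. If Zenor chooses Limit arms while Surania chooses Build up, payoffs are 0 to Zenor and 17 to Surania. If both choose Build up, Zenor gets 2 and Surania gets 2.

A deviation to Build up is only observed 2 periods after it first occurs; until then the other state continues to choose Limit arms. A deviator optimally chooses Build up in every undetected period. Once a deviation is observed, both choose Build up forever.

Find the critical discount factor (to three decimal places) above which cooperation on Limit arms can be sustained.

0.447

The best deviation is to choose Build up for all 2 undetected periods, earning 17 each, then 2 forever once detected.
Deviation value: 17(1−δ^2)/(1−δ) + 2δ^2/(1−δ); cooperation value: 14/(1−δ).
IC: 14 ≥ 17(1−δ^2) + 2δ^2 = 17 − 15δ^2.
So δ^2 ≥ 3/15 = 1/5, giving δ ≥ (1/5)^(1/2) ≈ 0.447.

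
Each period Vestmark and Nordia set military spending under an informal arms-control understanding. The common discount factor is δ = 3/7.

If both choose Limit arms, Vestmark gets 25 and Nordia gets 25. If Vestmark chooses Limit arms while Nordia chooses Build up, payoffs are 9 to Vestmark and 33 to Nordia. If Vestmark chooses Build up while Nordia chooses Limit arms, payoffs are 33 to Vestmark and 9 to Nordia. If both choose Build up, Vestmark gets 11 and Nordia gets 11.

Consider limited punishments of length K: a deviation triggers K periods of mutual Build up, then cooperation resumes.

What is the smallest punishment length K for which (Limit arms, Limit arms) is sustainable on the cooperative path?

No profitable deviation requires (25−11)(δ+…+δ^K) ≥ 33−25, i.e. δ+…+δ^K ≥ 4/7 ≈ 0.5714.
With δ = 3/7, the partial sums are K=1: 0.4286, K=2: 0.6122.
K = 2 is the first length at which the sum reaches 0.5714.

2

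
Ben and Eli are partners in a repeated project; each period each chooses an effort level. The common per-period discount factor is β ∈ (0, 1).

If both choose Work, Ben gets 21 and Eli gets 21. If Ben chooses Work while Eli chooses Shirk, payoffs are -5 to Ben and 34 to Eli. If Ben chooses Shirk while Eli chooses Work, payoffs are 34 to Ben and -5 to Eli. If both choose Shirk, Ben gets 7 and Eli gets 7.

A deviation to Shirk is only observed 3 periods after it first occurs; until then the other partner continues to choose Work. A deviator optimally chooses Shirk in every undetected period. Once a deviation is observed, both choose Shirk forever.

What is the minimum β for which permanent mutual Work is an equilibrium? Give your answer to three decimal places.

0.784

The best deviation is to choose Shirk for all 3 undetected periods, earning 34 each, then 7 forever once detected.
Deviation value: 34(1−β^3)/(1−β) + 7β^3/(1−β); cooperation value: 21/(1−β).
IC: 21 ≥ 34(1−β^3) + 7β^3 = 34 − 27β^3.
So β^3 ≥ 13/27, giving β ≥ (13/27)^(1/3) ≈ 0.784.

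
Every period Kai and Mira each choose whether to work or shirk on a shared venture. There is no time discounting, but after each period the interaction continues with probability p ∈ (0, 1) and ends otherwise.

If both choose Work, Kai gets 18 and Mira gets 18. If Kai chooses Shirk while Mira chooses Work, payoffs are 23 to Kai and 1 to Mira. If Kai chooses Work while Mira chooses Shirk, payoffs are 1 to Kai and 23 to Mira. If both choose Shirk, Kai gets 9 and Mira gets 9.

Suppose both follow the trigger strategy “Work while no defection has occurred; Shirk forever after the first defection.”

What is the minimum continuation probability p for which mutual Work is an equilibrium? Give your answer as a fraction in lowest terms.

Expected cooperation value is 18 + p·18 + p²·18 + … = 18/(1−p); deviation gives 23 + p·9/(1−p).
18 ≥ 23(1−p) + 9p ⇒ 14p ≥ 5 ⇒ p ≥ 5/14.

5/14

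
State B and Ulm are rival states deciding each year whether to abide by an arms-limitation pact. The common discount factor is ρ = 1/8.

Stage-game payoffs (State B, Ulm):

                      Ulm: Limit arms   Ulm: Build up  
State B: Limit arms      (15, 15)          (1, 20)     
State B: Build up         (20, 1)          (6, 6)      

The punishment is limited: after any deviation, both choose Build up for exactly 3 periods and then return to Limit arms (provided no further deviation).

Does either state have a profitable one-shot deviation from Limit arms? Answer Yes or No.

Yes

A one-shot deviation gives 20 now, then 6 for 3 periods, then back to 15.
Gain from deviating: (20−15) today; loss: (15−6) in each of the next 3 periods.
No-deviation condition: (15−6)(ρ+…+ρ^3) ≥ 20−15, i.e. ρ+…+ρ^3 ≥ 5/9.
At ρ = 1/8: ρ+…+ρ^3 = 0.1426 < 0.5556.
So cooperation is not sustainable.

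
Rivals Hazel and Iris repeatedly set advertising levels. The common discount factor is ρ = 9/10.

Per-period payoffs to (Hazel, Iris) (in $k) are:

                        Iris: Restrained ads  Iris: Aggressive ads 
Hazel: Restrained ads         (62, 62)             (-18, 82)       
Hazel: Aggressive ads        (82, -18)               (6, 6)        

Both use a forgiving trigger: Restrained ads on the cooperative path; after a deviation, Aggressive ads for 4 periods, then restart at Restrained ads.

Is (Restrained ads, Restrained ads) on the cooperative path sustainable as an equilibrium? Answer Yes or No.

Comparing payoff streams over the 5 periods until play realigns: cooperate → 62(1+ρ+…+ρ^4); deviate → 82 + 6(ρ+…+ρ^4).
Cooperation is sustained iff (62−6)(ρ+…+ρ^4) ≥ 82−62.
ρ+…+ρ^4 = 9/10·(1−(9/10)^4)/(1−9/10) = 3.0951, and (82−62)/(62−6) = 0.3571.
3.0951 ≥ 0.3571, so cooperation is sustainable.

Yes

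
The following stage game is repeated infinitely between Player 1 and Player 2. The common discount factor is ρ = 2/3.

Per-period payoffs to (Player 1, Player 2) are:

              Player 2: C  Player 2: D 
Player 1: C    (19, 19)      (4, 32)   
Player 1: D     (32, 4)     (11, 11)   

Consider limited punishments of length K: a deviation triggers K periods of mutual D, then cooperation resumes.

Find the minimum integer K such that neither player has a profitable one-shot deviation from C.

IC: ρ(1−ρ^K)/(1−ρ) ≥ (32−19)/(19−11) = 13/8.
With ρ = 2/3: need 1 − ρ^K ≥ 13/8·(1−2/3)/(2/3), i.e. ρ^K ≤ 0.1875.
Since (2/3)^4 = 0.1975 and (2/3)^5 = 0.1317, the smallest such K is 5.

5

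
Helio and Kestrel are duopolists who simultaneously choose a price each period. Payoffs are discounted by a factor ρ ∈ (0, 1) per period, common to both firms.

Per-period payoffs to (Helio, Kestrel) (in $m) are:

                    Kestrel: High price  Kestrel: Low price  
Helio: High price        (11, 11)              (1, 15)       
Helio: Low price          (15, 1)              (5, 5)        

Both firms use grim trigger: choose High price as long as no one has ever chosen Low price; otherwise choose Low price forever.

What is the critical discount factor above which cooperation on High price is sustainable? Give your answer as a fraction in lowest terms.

2/5

Under grim trigger the critical discount factor is (T−C)/(T−P) with T = 15, C = 11, P = 5.
ρ* = (15−11)/(15−5) = 4/10 = 2/5.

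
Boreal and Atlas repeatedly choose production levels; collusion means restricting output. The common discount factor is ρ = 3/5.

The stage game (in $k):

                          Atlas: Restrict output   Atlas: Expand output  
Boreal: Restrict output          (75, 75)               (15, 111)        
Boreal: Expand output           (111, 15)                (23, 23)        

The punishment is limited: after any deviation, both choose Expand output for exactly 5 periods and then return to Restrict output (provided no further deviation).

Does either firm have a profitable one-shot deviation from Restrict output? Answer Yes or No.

Comparing payoff streams over the 6 periods until play realigns: cooperate → 75(1+ρ+…+ρ^5); deviate → 111 + 23(ρ+…+ρ^5).
Cooperation is sustained iff (75−23)(ρ+…+ρ^5) ≥ 111−75.
ρ+…+ρ^5 = 3/5·(1−(3/5)^5)/(1−3/5) = 1.3834, and (111−75)/(75−23) = 0.6923.
1.3834 ≥ 0.6923, so cooperation is sustainable.

No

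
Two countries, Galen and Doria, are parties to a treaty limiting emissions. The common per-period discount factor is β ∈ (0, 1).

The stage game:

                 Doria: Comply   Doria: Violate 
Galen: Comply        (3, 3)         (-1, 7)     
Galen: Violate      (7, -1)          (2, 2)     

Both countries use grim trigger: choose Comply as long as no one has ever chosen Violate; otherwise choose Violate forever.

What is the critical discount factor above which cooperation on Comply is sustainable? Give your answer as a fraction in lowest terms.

4/5

One-period gain from deviating is 7 − 3 = 4. The loss is 3 − 2 = 1 in every subsequent period, with present value 1·β/(1−β).
Deviation is unprofitable when 1·β/(1−β) ≥ 4, i.e. β/(1−β) ≥ 4.
Equivalently β ≥ 4/(4+1) = 4/5.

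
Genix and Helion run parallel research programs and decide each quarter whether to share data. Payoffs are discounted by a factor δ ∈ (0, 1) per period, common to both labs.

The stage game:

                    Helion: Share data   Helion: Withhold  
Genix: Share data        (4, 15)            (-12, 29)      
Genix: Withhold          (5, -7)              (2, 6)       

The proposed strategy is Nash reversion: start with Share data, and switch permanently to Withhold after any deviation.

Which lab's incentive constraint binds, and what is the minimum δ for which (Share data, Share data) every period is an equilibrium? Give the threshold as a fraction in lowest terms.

Helion; δ ≥ 14/23

Genix: cooperation gives 4 each period; deviation gives 5 once then 2 forever.
  4/(1−δ) ≥ 5 + 2δ/(1−δ) ⇒ δ ≥ 1/3.
Helion: cooperation gives 15 each period; deviation gives 29 once then 6 forever.
  δ ≥ 14/23.
Both must hold, so the binding constraint is Helion's: δ ≥ 14/23.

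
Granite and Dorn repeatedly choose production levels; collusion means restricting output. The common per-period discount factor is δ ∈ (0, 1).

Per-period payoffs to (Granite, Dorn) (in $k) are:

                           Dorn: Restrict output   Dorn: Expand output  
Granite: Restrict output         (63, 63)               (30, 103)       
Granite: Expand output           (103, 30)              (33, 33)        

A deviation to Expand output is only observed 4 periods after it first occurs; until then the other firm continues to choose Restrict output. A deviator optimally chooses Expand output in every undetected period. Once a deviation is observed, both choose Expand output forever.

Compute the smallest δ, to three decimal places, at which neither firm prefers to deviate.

A deviator earns 103 for 4 periods, then 33 forever; cooperating earns 63 forever. Multiplying the IC by (1−δ):
63 ≥ 103(1−δ^4) + 33δ^4, so 70·δ^4 ≥ 40 and δ^4 ≥ 4/7.
δ ≥ (4/7)^(1/4) ≈ 0.869.

0.869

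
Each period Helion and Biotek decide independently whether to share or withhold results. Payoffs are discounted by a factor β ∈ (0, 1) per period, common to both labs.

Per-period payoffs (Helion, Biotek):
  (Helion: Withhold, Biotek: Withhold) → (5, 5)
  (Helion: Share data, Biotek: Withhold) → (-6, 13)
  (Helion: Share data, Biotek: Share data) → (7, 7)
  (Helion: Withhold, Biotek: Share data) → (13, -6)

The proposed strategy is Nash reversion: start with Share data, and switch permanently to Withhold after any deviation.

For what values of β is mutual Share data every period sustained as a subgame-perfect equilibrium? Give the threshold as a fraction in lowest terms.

Under grim trigger the critical discount factor is (T−C)/(T−P) with T = 13, C = 7, P = 5.
β* = (13−7)/(13−5) = 6/8 = 3/4.

3/4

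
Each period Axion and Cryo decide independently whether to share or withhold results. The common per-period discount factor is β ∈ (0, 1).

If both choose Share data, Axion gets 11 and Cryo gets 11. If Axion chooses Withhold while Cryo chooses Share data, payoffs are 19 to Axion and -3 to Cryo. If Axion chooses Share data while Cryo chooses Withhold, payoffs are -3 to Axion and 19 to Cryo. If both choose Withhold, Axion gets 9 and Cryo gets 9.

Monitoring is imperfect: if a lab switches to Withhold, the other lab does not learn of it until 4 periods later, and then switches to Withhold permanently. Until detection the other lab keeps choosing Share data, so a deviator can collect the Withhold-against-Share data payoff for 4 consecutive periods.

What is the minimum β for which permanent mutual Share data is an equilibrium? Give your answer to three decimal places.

0.946

A deviator earns 19 for 4 periods, then 9 forever; cooperating earns 11 forever. Multiplying the IC by (1−β):
11 ≥ 19(1−β^4) + 9β^4, so 10·β^4 ≥ 8 and β^4 ≥ 4/5.
β ≥ (4/5)^(1/4) ≈ 0.946.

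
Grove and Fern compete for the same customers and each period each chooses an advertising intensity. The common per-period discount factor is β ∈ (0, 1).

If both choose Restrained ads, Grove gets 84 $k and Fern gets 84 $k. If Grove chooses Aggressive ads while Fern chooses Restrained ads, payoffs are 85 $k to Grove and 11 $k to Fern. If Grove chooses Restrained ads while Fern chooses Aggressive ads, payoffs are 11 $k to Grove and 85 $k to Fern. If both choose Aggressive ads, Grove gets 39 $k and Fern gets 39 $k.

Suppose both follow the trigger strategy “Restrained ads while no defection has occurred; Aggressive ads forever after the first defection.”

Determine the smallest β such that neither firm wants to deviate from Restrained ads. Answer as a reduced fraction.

1/46

Cooperation forever yields 84 each period: 84/(1−β).
Deviating yields 85 once, then 39 forever: 85 + 39β/(1−β).
No profitable deviation requires 84/(1−β) ≥ 85 + 39β/(1−β).
Multiplying by (1−β): 84 ≥ 85(1−β) + 39β = 85 − 46β.
So 46β ≥ 1, i.e. β ≥ 1/46.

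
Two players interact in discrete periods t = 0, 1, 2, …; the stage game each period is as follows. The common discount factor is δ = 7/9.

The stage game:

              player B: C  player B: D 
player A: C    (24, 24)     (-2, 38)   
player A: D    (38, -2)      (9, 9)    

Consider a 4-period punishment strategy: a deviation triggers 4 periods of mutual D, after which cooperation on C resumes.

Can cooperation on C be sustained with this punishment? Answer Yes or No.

IC: δ+…+δ^4 ≥ (38−24)/(24−9) = 14/15.
At δ = 7/9: partial sum = 2.2192 ≥ 0.9333. Cooperation sustainable.

Yes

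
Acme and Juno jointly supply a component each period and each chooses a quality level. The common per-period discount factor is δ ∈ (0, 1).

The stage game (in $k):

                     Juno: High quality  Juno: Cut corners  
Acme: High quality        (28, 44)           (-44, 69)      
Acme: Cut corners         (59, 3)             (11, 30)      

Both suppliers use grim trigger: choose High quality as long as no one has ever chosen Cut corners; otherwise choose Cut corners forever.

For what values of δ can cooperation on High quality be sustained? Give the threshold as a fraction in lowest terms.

For Acme: deviation gain 59−28 = 31, per-period punishment loss 28−11 = 17. IC gives δ ≥ 31/48.
For Juno: gain 25, loss 14 per period, so δ ≥ 25/39.
The tighter constraint is Acme's, so cooperation needs δ ≥ 31/48.

31/48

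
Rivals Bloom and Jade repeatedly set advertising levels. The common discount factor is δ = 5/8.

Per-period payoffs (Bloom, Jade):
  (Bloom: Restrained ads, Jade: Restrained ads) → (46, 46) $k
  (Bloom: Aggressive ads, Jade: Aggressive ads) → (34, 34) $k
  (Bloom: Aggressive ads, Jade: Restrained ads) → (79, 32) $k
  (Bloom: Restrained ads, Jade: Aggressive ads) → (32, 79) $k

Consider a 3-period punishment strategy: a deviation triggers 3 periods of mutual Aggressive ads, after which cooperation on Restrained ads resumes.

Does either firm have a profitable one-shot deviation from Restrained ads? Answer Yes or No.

A one-shot deviation gives 79 now, then 34 for 3 periods, then back to 46.
Gain from deviating: (79−46) today; loss: (46−34) in each of the next 3 periods.
No-deviation condition: (46−34)(δ+…+δ^3) ≥ 79−46, i.e. δ+…+δ^3 ≥ 11/4.
At δ = 5/8: δ+…+δ^3 = 1.2598 < 2.7500.
So cooperation is not sustainable.

Yes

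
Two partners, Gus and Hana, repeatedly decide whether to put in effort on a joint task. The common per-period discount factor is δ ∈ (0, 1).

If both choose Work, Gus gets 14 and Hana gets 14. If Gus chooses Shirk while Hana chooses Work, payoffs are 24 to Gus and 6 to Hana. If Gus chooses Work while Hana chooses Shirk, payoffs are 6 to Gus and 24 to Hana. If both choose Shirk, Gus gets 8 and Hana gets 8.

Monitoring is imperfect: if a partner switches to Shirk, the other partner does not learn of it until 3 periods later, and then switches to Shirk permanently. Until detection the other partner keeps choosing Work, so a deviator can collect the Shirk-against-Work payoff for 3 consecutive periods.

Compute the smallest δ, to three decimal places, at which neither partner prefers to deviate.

A deviator earns 24 for 3 periods, then 8 forever; cooperating earns 14 forever. Multiplying the IC by (1−δ):
14 ≥ 24(1−δ^3) + 8δ^3, so 16·δ^3 ≥ 10 and δ^3 ≥ 5/8.
δ ≥ (5/8)^(1/3) ≈ 0.855.

0.855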